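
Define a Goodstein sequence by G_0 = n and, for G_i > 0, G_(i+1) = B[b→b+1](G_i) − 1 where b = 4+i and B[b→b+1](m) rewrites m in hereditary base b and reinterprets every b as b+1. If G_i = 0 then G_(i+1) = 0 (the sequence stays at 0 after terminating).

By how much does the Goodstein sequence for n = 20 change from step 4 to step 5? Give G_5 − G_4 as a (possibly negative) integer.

base 4: 20 = 4^2 + 4; at 5: 5^2 + 5 = 30; next = 29
base 5: 29 = 5^2 + 4; at 6: 6^2 + 4 = 40; next = 39
base 6: 39 = 6^2 + 3; at 7: 7^2 + 3 = 52; next = 51
base 7: 51 = 7^2 + 2; at 8: 8^2 + 2 = 66; next = 65
base 8: 65 = 8^2 + 1; at 9: 9^2 + 1 = 82; next = 81

16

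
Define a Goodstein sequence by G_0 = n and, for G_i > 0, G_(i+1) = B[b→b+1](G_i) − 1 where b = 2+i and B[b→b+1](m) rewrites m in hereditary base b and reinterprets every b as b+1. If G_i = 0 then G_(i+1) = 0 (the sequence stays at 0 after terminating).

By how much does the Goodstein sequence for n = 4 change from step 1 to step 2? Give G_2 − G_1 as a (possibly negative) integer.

G_0 = 4. HB_2(4) = 2^2. Bump = 27. G_1 = 26.
G_1 = 26. HB_3(26) = 2·3^2 + 2·3 + 2. Bump = 42. G_2 = 41.

15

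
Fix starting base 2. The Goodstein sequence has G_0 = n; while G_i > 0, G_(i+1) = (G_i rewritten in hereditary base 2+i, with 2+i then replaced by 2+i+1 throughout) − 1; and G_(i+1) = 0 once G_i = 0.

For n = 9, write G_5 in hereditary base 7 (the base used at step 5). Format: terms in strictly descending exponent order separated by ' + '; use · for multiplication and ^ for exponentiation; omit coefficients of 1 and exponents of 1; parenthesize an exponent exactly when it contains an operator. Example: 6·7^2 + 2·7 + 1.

3·7^7 + 3·7^3 + 3·7^2 + 3·7

9 —HB2→ 2^(2 + 1) + 1 —bump→ 3^(3 + 1) + 1 = 82 —(−1)→ 81
81 —HB3→ 3^(3 + 1) —bump→ 4^(4 + 1) = 1024 —(−1)→ 1023
1023 —HB4→ 3·4^4 + 3·4^3 + 3·4^2 + 3·4 + 3 —bump→ 3·5^5 + 3·5^3 + 3·5^2 + 3·5 + 3 = 9843 —(−1)→ 9842
9842 —HB5→ 3·5^5 + 3·5^3 + 3·5^2 + 3·5 + 2 —bump→ 3·6^6 + 3·6^3 + 3·6^2 + 3·6 + 2 = 140744 —(−1)→ 140743
140743 —HB6→ 3·6^6 + 3·6^3 + 3·6^2 + 3·6 + 1 —bump→ 3·7^7 + 3·7^3 + 3·7^2 + 3·7 + 1 = 2471827 —(−1)→ 2471826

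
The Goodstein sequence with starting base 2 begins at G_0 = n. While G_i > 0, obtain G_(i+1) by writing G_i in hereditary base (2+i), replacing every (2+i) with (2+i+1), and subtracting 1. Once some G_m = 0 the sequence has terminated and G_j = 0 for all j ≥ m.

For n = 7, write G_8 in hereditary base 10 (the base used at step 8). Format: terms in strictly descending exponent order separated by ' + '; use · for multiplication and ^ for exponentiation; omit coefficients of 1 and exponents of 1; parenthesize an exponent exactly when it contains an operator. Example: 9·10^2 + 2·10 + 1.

(0) 7|_2 = 2^2 + 2 + 1 ↦ 3^3 + 3 + 1|_3 = 31 ⇒ 30
(1) 30|_3 = 3^3 + 3 ↦ 4^4 + 4|_4 = 260 ⇒ 259
(2) 259|_4 = 4^4 + 3 ↦ 5^5 + 3|_5 = 3128 ⇒ 3127
(3) 3127|_5 = 5^5 + 2 ↦ 6^6 + 2|_6 = 46658 ⇒ 46657
(4) 46657|_6 = 6^6 + 1 ↦ 7^7 + 1|_7 = 823544 ⇒ 823543
(5) 823543|_7 = 7^7 ↦ 8^8|_8 = 16777216 ⇒ 16777215
(6) 16777215|_8 = 7·8^7 + 7·8^6 + 7·8^5 + 7·8^4 + 7·8^3 + 7·8^2 + 7·8 + 7 ↦ 7·9^7 + 7·9^6 + 7·9^5 + 7·9^4 + 7·9^3 + 7·9^2 + 7·9 + 7|_9 = 37665880 ⇒ 37665879
(7) 37665879|_9 = 7·9^7 + 7·9^6 + 7·9^5 + 7·9^4 + 7·9^3 + 7·9^2 + 7·9 + 6 ↦ 7·10^7 + 7·10^6 + 7·10^5 + 7·10^4 + 7·10^3 + 7·10^2 + 7·10 + 6|_10 = 77777776 ⇒ 77777775

7·10^7 + 7·10^6 + 7·10^5 + 7·10^4 + 7·10^3 + 7·10^2 + 7·10 + 5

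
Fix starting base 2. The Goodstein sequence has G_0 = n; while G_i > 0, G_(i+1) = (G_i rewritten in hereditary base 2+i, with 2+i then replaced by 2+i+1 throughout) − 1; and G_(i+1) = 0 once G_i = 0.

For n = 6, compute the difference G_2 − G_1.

(0) 6|_2 = 2^2 + 2 ↦ 3^3 + 3|_3 = 30 ⇒ 29
(1) 29|_3 = 3^3 + 2 ↦ 4^4 + 2|_4 = 258 ⇒ 257

228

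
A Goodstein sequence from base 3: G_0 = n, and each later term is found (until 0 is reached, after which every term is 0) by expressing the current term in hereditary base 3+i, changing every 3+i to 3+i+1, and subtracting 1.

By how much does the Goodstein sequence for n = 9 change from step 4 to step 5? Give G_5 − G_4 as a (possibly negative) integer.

[0] 9 ≡ 3^2 (base 3). Lift 4: 16. −1: 15.
[1] 15 ≡ 3·4 + 3 (base 4). Lift 5: 18. −1: 17.
[2] 17 ≡ 3·5 + 2 (base 5). Lift 6: 20. −1: 19.
[3] 19 ≡ 3·6 + 1 (base 6). Lift 7: 22. −1: 21.
[4] 21 ≡ 3·7 (base 7). Lift 8: 24. −1: 23.

2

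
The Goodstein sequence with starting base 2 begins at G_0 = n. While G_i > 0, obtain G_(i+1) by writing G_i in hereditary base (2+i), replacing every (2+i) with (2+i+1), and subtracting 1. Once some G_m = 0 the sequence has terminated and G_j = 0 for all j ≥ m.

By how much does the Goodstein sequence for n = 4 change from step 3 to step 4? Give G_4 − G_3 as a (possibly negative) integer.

23

[0] 4 ≡ 2^2 (base 2). Lift 3: 27. −1: 26.
[1] 26 ≡ 2·3^2 + 2·3 + 2 (base 3). Lift 4: 42. −1: 41.
[2] 41 ≡ 2·4^2 + 2·4 + 1 (base 4). Lift 5: 61. −1: 60.
[3] 60 ≡ 2·5^2 + 2·5 (base 5). Lift 6: 84. −1: 83.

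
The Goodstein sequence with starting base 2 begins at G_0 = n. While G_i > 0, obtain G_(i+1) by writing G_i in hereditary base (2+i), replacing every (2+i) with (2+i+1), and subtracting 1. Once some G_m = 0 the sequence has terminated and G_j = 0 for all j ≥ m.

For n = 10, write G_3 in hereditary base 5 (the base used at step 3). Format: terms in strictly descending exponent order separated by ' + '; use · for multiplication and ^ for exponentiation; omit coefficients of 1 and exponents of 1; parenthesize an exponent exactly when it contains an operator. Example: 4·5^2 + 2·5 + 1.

base 2: 10 = 2^(2 + 1) + 2; at 3: 3^(3 + 1) + 3 = 84; next = 83
base 3: 83 = 3^(3 + 1) + 2; at 4: 4^(4 + 1) + 2 = 1026; next = 1025
base 4: 1025 = 4^(4 + 1) + 1; at 5: 5^(5 + 1) + 1 = 15626; next = 15625

5^(5 + 1)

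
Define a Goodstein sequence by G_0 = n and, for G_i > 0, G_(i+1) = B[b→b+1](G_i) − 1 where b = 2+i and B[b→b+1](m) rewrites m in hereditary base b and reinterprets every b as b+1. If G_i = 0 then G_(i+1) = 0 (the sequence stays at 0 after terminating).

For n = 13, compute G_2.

(0) 13|_2 = 2^(2 + 1) + 2^2 + 1 ↦ 3^(3 + 1) + 3^3 + 1|_3 = 109 ⇒ 108
(1) 108|_3 = 3^(3 + 1) + 3^3 ↦ 4^(4 + 1) + 4^4|_4 = 1280 ⇒ 1279
(2) 1279|_4 = 4^(4 + 1) + 3·4^3 + 3·4^2 + 3·4 + 3 ↦ 5^(5 + 1) + 3·5^3 + 3·5^2 + 3·5 + 3|_5 = 16093 ⇒ 16092

1279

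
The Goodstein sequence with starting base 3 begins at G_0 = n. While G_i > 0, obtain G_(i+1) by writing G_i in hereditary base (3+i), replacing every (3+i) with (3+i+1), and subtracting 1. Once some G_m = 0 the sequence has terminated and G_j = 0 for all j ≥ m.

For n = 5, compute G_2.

5

G_0=5  [base 3] 3 + 2  →[3↦4]→  4 + 2 = 6  −1 ⇒ G_1=5
G_1=5  [base 4] 4 + 1  →[4↦5]→  5 + 1 = 6  −1 ⇒ G_2=5
G_2=5  [base 5] 5  →[5↦6]→  6 = 6  −1 ⇒ G_3=5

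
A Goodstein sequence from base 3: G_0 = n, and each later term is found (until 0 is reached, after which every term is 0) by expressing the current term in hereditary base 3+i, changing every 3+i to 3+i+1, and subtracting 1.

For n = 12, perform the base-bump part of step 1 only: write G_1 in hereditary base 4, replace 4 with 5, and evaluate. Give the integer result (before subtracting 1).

[0] 12 ≡ 3^2 + 3 (base 3). Lift 4: 20. −1: 19.
[1] 19 ≡ 4^2 + 3 (base 4). Lift 5: 28. −1: 27.

28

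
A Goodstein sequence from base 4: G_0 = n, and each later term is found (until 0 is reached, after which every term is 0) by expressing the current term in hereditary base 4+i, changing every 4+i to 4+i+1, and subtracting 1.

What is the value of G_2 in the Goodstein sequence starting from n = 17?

step 0: 17 = 4^2 + 1; sub 5 for 4: 5^2 + 1; = 26; G_1 = 26−1 = 25
step 1: 25 = 5^2; sub 6 for 5: 6^2; = 36; G_2 = 36−1 = 35
step 2: 35 = 5·6 + 5; sub 7 for 6: 5·7 + 5; = 40; G_3 = 40−1 = 39

35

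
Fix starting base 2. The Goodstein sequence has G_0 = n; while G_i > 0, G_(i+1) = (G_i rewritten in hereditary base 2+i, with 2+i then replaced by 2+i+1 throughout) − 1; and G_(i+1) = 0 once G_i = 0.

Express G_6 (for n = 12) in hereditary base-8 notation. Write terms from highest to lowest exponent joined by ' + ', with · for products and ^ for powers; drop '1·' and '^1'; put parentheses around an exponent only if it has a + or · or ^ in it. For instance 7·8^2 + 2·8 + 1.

8^(8 + 1) + 2·8^2 + 8 + 3

12 —HB2→ 2^(2 + 1) + 2^2 —bump→ 3^(3 + 1) + 3^3 = 108 —(−1)→ 107
107 —HB3→ 3^(3 + 1) + 2·3^2 + 2·3 + 2 —bump→ 4^(4 + 1) + 2·4^2 + 2·4 + 2 = 1066 —(−1)→ 1065
1065 —HB4→ 4^(4 + 1) + 2·4^2 + 2·4 + 1 —bump→ 5^(5 + 1) + 2·5^2 + 2·5 + 1 = 15686 —(−1)→ 15685
15685 —HB5→ 5^(5 + 1) + 2·5^2 + 2·5 —bump→ 6^(6 + 1) + 2·6^2 + 2·6 = 280020 —(−1)→ 280019
280019 —HB6→ 6^(6 + 1) + 2·6^2 + 6 + 5 —bump→ 7^(7 + 1) + 2·7^2 + 7 + 5 = 5764911 —(−1)→ 5764910
5764910 —HB7→ 7^(7 + 1) + 2·7^2 + 7 + 4 —bump→ 8^(8 + 1) + 2·8^2 + 8 + 4 = 134217868 —(−1)→ 134217867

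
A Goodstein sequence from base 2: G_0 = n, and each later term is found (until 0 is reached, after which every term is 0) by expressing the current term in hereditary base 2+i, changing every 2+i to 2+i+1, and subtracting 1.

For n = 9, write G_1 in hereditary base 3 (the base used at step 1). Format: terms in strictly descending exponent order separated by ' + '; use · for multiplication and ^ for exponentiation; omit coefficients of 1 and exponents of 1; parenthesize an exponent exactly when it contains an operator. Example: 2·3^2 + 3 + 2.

3^(3 + 1)

G_0 = 9. HB_2(9) = 2^(2 + 1) + 1. Bump = 82. G_1 = 81.
G_1 = 81. HB_3(81) = 3^(3 + 1). Bump = 1024. G_2 = 1023.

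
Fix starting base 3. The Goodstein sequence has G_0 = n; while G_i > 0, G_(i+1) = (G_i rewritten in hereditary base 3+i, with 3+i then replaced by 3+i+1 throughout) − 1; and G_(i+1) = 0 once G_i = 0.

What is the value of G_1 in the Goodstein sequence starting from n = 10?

i=0: 10 = 3^2 + 1 (b=3); 3→4: 4^2 + 1 = 17; 17−1 = 16
i=1: 16 = 4^2 (b=4); 4→5: 5^2 = 25; 25−1 = 24

16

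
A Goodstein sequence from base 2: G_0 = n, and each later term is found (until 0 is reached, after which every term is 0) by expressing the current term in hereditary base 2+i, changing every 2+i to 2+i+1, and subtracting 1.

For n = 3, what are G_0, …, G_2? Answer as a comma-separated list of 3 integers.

step 0: 3 = 2 + 1; sub 3 for 2: 3 + 1; = 4; G_1 = 4−1 = 3
step 1: 3 = 3; sub 4 for 3: 4; = 4; G_2 = 4−1 = 3

3, 3, 3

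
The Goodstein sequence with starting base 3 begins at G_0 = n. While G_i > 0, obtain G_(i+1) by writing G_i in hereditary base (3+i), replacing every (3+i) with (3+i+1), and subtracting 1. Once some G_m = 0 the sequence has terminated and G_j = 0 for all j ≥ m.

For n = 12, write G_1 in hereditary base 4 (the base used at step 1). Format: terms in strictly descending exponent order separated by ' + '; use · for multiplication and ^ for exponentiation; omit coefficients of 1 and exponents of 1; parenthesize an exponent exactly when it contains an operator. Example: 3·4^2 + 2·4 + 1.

(0) 12|_3 = 3^2 + 3 ↦ 4^2 + 4|_4 = 20 ⇒ 19
(1) 19|_4 = 4^2 + 3 ↦ 5^2 + 3|_5 = 28 ⇒ 27

4^2 + 3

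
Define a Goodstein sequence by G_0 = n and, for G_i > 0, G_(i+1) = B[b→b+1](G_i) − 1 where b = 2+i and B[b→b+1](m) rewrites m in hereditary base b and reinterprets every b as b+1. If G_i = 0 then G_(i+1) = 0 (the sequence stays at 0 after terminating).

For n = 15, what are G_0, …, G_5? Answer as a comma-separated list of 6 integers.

G_0=15  [base 2] 2^(2 + 1) + 2^2 + 2 + 1  →[2↦3]→  3^(3 + 1) + 3^3 + 3 + 1 = 112  −1 ⇒ G_1=111
G_1=111  [base 3] 3^(3 + 1) + 3^3 + 3  →[3↦4]→  4^(4 + 1) + 4^4 + 4 = 1284  −1 ⇒ G_2=1283
G_2=1283  [base 4] 4^(4 + 1) + 4^4 + 3  →[4↦5]→  5^(5 + 1) + 5^5 + 3 = 18753  −1 ⇒ G_3=18752
G_3=18752  [base 5] 5^(5 + 1) + 5^5 + 2  →[5↦6]→  6^(6 + 1) + 6^6 + 2 = 326594  −1 ⇒ G_4=326593
G_4=326593  [base 6] 6^(6 + 1) + 6^6 + 1  →[6↦7]→  7^(7 + 1) + 7^7 + 1 = 6588345  −1 ⇒ G_5=6588344

15, 111, 1283, 18752, 326593, 6588344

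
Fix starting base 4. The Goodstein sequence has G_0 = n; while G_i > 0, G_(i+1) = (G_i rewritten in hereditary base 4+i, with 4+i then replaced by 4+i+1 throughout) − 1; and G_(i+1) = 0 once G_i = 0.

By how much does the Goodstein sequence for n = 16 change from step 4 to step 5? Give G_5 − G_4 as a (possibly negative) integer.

3

[0] 16 ≡ 4^2 (base 4). Lift 5: 25. −1: 24.
[1] 24 ≡ 4·5 + 4 (base 5). Lift 6: 28. −1: 27.
[2] 27 ≡ 4·6 + 3 (base 6). Lift 7: 31. −1: 30.
[3] 30 ≡ 4·7 + 2 (base 7). Lift 8: 34. −1: 33.
[4] 33 ≡ 4·8 + 1 (base 8). Lift 9: 37. −1: 36.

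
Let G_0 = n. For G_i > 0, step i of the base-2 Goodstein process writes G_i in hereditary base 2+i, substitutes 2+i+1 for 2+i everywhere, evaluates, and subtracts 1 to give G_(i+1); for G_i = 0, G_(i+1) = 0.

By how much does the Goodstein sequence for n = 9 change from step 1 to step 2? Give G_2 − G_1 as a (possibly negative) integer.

G_0=9  [base 2] 2^(2 + 1) + 1  →[2↦3]→  3^(3 + 1) + 1 = 82  −1 ⇒ G_1=81
G_1=81  [base 3] 3^(3 + 1)  →[3↦4]→  4^(4 + 1) = 1024  −1 ⇒ G_2=1023

942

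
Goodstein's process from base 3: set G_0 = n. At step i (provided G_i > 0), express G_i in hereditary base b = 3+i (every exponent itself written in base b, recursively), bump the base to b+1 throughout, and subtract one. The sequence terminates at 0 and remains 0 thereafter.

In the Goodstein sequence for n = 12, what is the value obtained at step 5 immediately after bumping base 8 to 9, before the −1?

70

[0] 12 ≡ 3^2 + 3 (base 3). Lift 4: 20. −1: 19.
[1] 19 ≡ 4^2 + 3 (base 4). Lift 5: 28. −1: 27.
[2] 27 ≡ 5^2 + 2 (base 5). Lift 6: 38. −1: 37.
[3] 37 ≡ 6^2 + 1 (base 6). Lift 7: 50. −1: 49.
[4] 49 ≡ 7^2 (base 7). Lift 8: 64. −1: 63.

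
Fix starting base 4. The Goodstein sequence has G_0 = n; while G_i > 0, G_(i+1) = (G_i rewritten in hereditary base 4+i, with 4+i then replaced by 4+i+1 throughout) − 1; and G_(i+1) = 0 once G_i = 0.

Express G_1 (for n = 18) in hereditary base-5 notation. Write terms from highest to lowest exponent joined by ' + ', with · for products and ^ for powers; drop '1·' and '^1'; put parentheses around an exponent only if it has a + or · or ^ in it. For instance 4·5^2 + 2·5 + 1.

step 0: 18 = 4^2 + 2; sub 5 for 4: 5^2 + 2; = 27; G_1 = 27−1 = 26
step 1: 26 = 5^2 + 1; sub 6 for 5: 6^2 + 1; = 37; G_2 = 37−1 = 36

5^2 + 1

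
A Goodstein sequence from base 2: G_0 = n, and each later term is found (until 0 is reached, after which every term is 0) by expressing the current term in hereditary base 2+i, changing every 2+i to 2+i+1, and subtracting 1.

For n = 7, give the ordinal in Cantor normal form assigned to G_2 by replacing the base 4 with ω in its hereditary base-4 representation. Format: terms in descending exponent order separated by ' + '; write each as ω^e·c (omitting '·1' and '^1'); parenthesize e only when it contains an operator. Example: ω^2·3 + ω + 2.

ω^ω + 3

step 0: 7 = 2^2 + 2 + 1; sub 3 for 2: 3^3 + 3 + 1; = 31; G_1 = 31−1 = 30
step 1: 30 = 3^3 + 3; sub 4 for 3: 4^4 + 4; = 260; G_2 = 260−1 = 259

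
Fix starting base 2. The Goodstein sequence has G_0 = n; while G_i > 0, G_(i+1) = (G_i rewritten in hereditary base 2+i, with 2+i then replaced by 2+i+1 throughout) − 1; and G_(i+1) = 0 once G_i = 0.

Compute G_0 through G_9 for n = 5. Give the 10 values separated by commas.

5, 27, 255, 467, 775, 1197, 1751, 2454, 3325, 4382

[0] 5 ≡ 2^2 + 1 (base 2). Lift 3: 28. −1: 27.
[1] 27 ≡ 3^3 (base 3). Lift 4: 256. −1: 255.
[2] 255 ≡ 3·4^3 + 3·4^2 + 3·4 + 3 (base 4). Lift 5: 468. −1: 467.
[3] 467 ≡ 3·5^3 + 3·5^2 + 3·5 + 2 (base 5). Lift 6: 776. −1: 775.
[4] 775 ≡ 3·6^3 + 3·6^2 + 3·6 + 1 (base 6). Lift 7: 1198. −1: 1197.
[5] 1197 ≡ 3·7^3 + 3·7^2 + 3·7 (base 7). Lift 8: 1752. −1: 1751.
[6] 1751 ≡ 3·8^3 + 3·8^2 + 2·8 + 7 (base 8). Lift 9: 2455. −1: 2454.
[7] 2454 ≡ 3·9^3 + 3·9^2 + 2·9 + 6 (base 9). Lift 10: 3326. −1: 3325.
[8] 3325 ≡ 3·10^3 + 3·10^2 + 2·10 + 5 (base 10). Lift 11: 4383. −1: 4382.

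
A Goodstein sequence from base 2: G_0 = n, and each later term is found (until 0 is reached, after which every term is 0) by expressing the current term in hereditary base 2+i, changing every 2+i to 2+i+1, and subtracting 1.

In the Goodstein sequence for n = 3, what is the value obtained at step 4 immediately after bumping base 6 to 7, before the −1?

[0] 3 ≡ 2 + 1 (base 2). Lift 3: 4. −1: 3.
[1] 3 ≡ 3 (base 3). Lift 4: 4. −1: 3.
[2] 3 ≡ 3 (base 4). Lift 5: 3. −1: 2.
[3] 2 ≡ 2 (base 5). Lift 6: 2. −1: 1.
[4] 1 ≡ 1 (base 6). Lift 7: 1. −1: 0.

1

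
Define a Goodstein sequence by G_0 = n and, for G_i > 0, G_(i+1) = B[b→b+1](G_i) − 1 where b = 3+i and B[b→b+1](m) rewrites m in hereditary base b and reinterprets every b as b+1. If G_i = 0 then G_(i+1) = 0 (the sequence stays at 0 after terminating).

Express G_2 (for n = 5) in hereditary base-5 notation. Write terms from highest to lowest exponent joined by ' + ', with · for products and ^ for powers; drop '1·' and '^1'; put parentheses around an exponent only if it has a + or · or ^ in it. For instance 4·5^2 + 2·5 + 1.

G_0=5  [base 3] 3 + 2  →[3↦4]→  4 + 2 = 6  −1 ⇒ G_1=5
G_1=5  [base 4] 4 + 1  →[4↦5]→  5 + 1 = 6  −1 ⇒ G_2=5
G_2=5  [base 5] 5  →[5↦6]→  6 = 6  −1 ⇒ G_3=5

5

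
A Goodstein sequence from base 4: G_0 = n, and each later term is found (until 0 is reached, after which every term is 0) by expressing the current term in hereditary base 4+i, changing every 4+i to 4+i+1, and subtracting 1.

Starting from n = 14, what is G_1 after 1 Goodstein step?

[0] 14 ≡ 3·4 + 2 (base 4). Lift 5: 17. −1: 16.
[1] 16 ≡ 3·5 + 1 (base 5). Lift 6: 19. −1: 18.

16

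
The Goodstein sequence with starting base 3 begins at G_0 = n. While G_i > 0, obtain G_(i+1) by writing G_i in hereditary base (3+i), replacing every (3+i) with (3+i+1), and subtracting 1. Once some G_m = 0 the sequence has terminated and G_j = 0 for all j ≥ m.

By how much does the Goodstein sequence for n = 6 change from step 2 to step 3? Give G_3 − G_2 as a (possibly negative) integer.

0

[0] 6 ≡ 2·3 (base 3). Lift 4: 8. −1: 7.
[1] 7 ≡ 4 + 3 (base 4). Lift 5: 8. −1: 7.
[2] 7 ≡ 5 + 2 (base 5). Lift 6: 8. −1: 7.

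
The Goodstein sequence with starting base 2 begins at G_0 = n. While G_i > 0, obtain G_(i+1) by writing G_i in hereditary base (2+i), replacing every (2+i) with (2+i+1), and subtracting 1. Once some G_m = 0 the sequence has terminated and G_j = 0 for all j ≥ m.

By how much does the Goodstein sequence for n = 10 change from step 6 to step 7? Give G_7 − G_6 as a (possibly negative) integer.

(0) 10|_2 = 2^(2 + 1) + 2 ↦ 3^(3 + 1) + 3|_3 = 84 ⇒ 83
(1) 83|_3 = 3^(3 + 1) + 2 ↦ 4^(4 + 1) + 2|_4 = 1026 ⇒ 1025
(2) 1025|_4 = 4^(4 + 1) + 1 ↦ 5^(5 + 1) + 1|_5 = 15626 ⇒ 15625
(3) 15625|_5 = 5^(5 + 1) ↦ 6^(6 + 1)|_6 = 279936 ⇒ 279935
(4) 279935|_6 = 5·6^6 + 5·6^5 + 5·6^4 + 5·6^3 + 5·6^2 + 5·6 + 5 ↦ 5·7^7 + 5·7^5 + 5·7^4 + 5·7^3 + 5·7^2 + 5·7 + 5|_7 = 4215755 ⇒ 4215754
(5) 4215754|_7 = 5·7^7 + 5·7^5 + 5·7^4 + 5·7^3 + 5·7^2 + 5·7 + 4 ↦ 5·8^8 + 5·8^5 + 5·8^4 + 5·8^3 + 5·8^2 + 5·8 + 4|_8 = 84073324 ⇒ 84073323
(6) 84073323|_8 = 5·8^8 + 5·8^5 + 5·8^4 + 5·8^3 + 5·8^2 + 5·8 + 3 ↦ 5·9^9 + 5·9^5 + 5·9^4 + 5·9^3 + 5·9^2 + 5·9 + 3|_9 = 1937434593 ⇒ 1937434592

1853361269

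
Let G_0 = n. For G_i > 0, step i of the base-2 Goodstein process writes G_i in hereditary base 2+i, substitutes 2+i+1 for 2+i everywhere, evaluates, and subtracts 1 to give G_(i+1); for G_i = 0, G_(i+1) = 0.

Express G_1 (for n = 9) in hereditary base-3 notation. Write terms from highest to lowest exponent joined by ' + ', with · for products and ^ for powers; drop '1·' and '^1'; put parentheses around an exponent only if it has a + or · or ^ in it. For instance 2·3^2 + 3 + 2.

3^(3 + 1)

base 2: 9 = 2^(2 + 1) + 1; at 3: 3^(3 + 1) + 1 = 82; next = 81
base 3: 81 = 3^(3 + 1); at 4: 4^(4 + 1) = 1024; next = 1023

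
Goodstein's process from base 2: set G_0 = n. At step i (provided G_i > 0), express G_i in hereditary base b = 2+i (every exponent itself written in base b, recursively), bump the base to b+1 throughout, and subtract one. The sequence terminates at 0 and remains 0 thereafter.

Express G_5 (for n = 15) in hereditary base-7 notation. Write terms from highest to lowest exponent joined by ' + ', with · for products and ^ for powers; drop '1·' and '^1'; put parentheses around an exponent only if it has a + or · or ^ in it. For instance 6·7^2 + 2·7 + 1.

7^(7 + 1) + 7^7

[0] 15 ≡ 2^(2 + 1) + 2^2 + 2 + 1 (base 2). Lift 3: 112. −1: 111.
[1] 111 ≡ 3^(3 + 1) + 3^3 + 3 (base 3). Lift 4: 1284. −1: 1283.
[2] 1283 ≡ 4^(4 + 1) + 4^4 + 3 (base 4). Lift 5: 18753. −1: 18752.
[3] 18752 ≡ 5^(5 + 1) + 5^5 + 2 (base 5). Lift 6: 326594. −1: 326593.
[4] 326593 ≡ 6^(6 + 1) + 6^6 + 1 (base 6). Lift 7: 6588345. −1: 6588344.
[5] 6588344 ≡ 7^(7 + 1) + 7^7 (base 7). Lift 8: 150994944. −1: 150994943.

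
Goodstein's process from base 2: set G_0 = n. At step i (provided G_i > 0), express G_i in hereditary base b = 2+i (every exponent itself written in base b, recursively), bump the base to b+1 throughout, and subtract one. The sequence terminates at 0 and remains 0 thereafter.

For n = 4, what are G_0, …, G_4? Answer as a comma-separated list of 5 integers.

base 2: 4 = 2^2; at 3: 3^3 = 27; next = 26
base 3: 26 = 2·3^2 + 2·3 + 2; at 4: 2·4^2 + 2·4 + 2 = 42; next = 41
base 4: 41 = 2·4^2 + 2·4 + 1; at 5: 2·5^2 + 2·5 + 1 = 61; next = 60
base 5: 60 = 2·5^2 + 2·5; at 6: 2·6^2 + 2·6 = 84; next = 83

4, 26, 41, 60, 83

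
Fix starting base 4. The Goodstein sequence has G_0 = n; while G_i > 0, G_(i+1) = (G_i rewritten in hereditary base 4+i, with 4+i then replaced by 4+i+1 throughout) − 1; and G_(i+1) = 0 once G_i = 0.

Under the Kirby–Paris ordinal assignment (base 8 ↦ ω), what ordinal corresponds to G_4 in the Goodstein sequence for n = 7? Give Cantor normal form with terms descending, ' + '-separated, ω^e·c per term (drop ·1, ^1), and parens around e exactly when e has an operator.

7

[0] 7 ≡ 4 + 3 (base 4). Lift 5: 8. −1: 7.
[1] 7 ≡ 5 + 2 (base 5). Lift 6: 8. −1: 7.
[2] 7 ≡ 6 + 1 (base 6). Lift 7: 8. −1: 7.
[3] 7 ≡ 7 (base 7). Lift 8: 8. −1: 7.
[4] 7 ≡ 7 (base 8). Lift 9: 7. −1: 6.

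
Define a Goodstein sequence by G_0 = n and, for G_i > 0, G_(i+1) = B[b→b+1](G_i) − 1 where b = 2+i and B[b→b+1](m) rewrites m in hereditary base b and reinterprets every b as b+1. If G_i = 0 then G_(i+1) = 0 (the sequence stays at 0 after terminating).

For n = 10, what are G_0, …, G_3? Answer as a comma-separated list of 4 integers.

10, 83, 1025, 15625

G_0 = 10. HB_2(10) = 2^(2 + 1) + 2. Bump = 84. G_1 = 83.
G_1 = 83. HB_3(83) = 3^(3 + 1) + 2. Bump = 1026. G_2 = 1025.
G_2 = 1025. HB_4(1025) = 4^(4 + 1) + 1. Bump = 15626. G_3 = 15625.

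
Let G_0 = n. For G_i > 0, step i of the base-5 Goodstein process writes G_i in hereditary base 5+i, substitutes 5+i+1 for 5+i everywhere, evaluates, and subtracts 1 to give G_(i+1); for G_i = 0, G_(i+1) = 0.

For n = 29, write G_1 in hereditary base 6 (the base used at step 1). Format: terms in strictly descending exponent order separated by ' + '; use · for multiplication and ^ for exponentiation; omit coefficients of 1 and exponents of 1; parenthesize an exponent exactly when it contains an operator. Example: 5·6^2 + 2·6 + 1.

6^2 + 3

G_0=29  [base 5] 5^2 + 4  →[5↦6]→  6^2 + 4 = 40  −1 ⇒ G_1=39
G_1=39  [base 6] 6^2 + 3  →[6↦7]→  7^2 + 3 = 52  −1 ⇒ G_2=51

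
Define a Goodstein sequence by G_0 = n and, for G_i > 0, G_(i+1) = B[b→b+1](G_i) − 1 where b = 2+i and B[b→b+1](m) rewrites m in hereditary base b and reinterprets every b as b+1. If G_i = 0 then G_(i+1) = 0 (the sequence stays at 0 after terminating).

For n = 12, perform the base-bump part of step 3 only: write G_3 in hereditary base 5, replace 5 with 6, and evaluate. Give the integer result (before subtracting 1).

280020

[0] 12 ≡ 2^(2 + 1) + 2^2 (base 2). Lift 3: 108. −1: 107.
[1] 107 ≡ 3^(3 + 1) + 2·3^2 + 2·3 + 2 (base 3). Lift 4: 1066. −1: 1065.
[2] 1065 ≡ 4^(4 + 1) + 2·4^2 + 2·4 + 1 (base 4). Lift 5: 15686. −1: 15685.
[3] 15685 ≡ 5^(5 + 1) + 2·5^2 + 2·5 (base 5). Lift 6: 280020. −1: 280019.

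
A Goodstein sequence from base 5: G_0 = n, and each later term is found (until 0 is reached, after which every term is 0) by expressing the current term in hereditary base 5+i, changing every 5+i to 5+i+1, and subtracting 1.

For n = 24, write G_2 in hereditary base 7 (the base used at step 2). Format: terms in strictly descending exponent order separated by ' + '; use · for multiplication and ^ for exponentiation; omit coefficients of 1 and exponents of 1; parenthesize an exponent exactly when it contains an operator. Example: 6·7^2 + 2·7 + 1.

base 5: 24 = 4·5 + 4; at 6: 4·6 + 4 = 28; next = 27
base 6: 27 = 4·6 + 3; at 7: 4·7 + 3 = 31; next = 30
base 7: 30 = 4·7 + 2; at 8: 4·8 + 2 = 34; next = 33

4·7 + 2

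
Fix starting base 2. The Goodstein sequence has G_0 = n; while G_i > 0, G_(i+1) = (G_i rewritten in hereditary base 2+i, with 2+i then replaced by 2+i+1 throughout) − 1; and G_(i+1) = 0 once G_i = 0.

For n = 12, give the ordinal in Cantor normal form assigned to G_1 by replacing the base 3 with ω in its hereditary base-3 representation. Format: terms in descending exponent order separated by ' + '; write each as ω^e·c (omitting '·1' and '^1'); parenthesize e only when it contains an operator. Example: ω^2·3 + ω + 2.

G_0 = 12. HB_2(12) = 2^(2 + 1) + 2^2. Bump = 108. G_1 = 107.
G_1 = 107. HB_3(107) = 3^(3 + 1) + 2·3^2 + 2·3 + 2. Bump = 1066. G_2 = 1065.

ω^(ω + 1) + ω^2·2 + ω·2 + 2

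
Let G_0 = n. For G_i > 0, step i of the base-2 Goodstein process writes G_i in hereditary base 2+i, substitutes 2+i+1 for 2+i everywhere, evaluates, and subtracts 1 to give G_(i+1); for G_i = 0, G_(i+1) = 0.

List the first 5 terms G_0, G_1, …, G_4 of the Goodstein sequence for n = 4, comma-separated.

4 —HB2→ 2^2 —bump→ 3^3 = 27 —(−1)→ 26
26 —HB3→ 2·3^2 + 2·3 + 2 —bump→ 2·4^2 + 2·4 + 2 = 42 —(−1)→ 41
41 —HB4→ 2·4^2 + 2·4 + 1 —bump→ 2·5^2 + 2·5 + 1 = 61 —(−1)→ 60
60 —HB5→ 2·5^2 + 2·5 —bump→ 2·6^2 + 2·6 = 84 —(−1)→ 83

4, 26, 41, 60, 83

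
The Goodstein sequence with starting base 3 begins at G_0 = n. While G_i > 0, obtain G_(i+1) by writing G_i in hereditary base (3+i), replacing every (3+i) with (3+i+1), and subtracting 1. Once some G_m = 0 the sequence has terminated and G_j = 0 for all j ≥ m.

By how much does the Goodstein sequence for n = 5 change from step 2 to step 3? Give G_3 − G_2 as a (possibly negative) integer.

0

i=0: 5 = 3 + 2 (b=3); 3→4: 4 + 2 = 6; 6−1 = 5
i=1: 5 = 4 + 1 (b=4); 4→5: 5 + 1 = 6; 6−1 = 5
i=2: 5 = 5 (b=5); 5→6: 6 = 6; 6−1 = 5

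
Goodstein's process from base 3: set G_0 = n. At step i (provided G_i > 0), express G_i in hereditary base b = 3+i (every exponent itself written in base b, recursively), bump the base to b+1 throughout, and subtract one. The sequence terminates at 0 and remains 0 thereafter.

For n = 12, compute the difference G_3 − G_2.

10

[0] 12 ≡ 3^2 + 3 (base 3). Lift 4: 20. −1: 19.
[1] 19 ≡ 4^2 + 3 (base 4). Lift 5: 28. −1: 27.
[2] 27 ≡ 5^2 + 2 (base 5). Lift 6: 38. −1: 37.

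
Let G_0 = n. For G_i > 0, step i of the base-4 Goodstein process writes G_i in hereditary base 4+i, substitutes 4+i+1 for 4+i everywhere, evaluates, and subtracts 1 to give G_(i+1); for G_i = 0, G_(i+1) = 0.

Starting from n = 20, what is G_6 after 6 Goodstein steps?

99

step 0: 20 = 4^2 + 4; sub 5 for 4: 5^2 + 5; = 30; G_1 = 30−1 = 29
step 1: 29 = 5^2 + 4; sub 6 for 5: 6^2 + 4; = 40; G_2 = 40−1 = 39
step 2: 39 = 6^2 + 3; sub 7 for 6: 7^2 + 3; = 52; G_3 = 52−1 = 51
step 3: 51 = 7^2 + 2; sub 8 for 7: 8^2 + 2; = 66; G_4 = 66−1 = 65
step 4: 65 = 8^2 + 1; sub 9 for 8: 9^2 + 1; = 82; G_5 = 82−1 = 81
step 5: 81 = 9^2; sub 10 for 9: 10^2; = 100; G_6 = 100−1 = 99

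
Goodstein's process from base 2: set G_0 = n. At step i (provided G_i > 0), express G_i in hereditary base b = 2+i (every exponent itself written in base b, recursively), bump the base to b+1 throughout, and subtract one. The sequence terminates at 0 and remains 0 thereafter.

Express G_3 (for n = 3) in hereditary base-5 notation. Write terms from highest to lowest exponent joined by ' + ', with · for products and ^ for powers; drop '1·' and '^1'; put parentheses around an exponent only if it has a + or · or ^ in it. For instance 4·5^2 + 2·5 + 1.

i=0: 3 = 2 + 1 (b=2); 2→3: 3 + 1 = 4; 4−1 = 3
i=1: 3 = 3 (b=3); 3→4: 4 = 4; 4−1 = 3
i=2: 3 = 3 (b=4); 4→5: 3 = 3; 3−1 = 2

2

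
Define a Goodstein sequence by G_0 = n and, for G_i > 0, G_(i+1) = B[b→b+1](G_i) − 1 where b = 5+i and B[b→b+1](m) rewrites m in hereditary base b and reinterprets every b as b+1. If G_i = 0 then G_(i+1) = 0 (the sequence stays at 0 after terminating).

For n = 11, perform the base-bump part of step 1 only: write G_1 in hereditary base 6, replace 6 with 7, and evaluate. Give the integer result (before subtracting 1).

G_0 = 11. HB_5(11) = 2·5 + 1. Bump = 13. G_1 = 12.
G_1 = 12. HB_6(12) = 2·6. Bump = 14. G_2 = 13.

14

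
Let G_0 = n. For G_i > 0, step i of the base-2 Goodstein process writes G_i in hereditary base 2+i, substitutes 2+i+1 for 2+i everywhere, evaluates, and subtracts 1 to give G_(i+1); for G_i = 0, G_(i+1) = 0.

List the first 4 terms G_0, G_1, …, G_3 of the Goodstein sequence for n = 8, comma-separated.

8, 80, 553, 6310

8 —HB2→ 2^(2 + 1) —bump→ 3^(3 + 1) = 81 —(−1)→ 80
80 —HB3→ 2·3^3 + 2·3^2 + 2·3 + 2 —bump→ 2·4^4 + 2·4^2 + 2·4 + 2 = 554 —(−1)→ 553
553 —HB4→ 2·4^4 + 2·4^2 + 2·4 + 1 —bump→ 2·5^5 + 2·5^2 + 2·5 + 1 = 6311 —(−1)→ 6310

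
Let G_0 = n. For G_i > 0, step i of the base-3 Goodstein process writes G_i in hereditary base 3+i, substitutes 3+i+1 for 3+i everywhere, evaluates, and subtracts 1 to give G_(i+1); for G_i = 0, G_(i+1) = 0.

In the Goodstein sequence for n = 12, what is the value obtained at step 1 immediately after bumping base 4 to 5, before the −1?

28

G_0 = 12. HB_3(12) = 3^2 + 3. Bump = 20. G_1 = 19.
G_1 = 19. HB_4(19) = 4^2 + 3. Bump = 28. G_2 = 27.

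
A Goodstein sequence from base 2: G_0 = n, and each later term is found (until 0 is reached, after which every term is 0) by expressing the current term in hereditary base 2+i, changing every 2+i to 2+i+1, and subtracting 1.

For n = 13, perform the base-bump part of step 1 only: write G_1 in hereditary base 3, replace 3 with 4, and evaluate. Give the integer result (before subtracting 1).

1280

(0) 13|_2 = 2^(2 + 1) + 2^2 + 1 ↦ 3^(3 + 1) + 3^3 + 1|_3 = 109 ⇒ 108
(1) 108|_3 = 3^(3 + 1) + 3^3 ↦ 4^(4 + 1) + 4^4|_4 = 1280 ⇒ 1279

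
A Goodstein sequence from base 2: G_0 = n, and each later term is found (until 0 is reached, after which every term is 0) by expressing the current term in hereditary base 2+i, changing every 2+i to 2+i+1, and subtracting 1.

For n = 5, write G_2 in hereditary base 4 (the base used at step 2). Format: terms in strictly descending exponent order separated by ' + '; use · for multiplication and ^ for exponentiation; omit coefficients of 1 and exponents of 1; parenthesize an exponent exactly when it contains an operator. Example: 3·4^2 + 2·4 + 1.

G_0 = 5. HB_2(5) = 2^2 + 1. Bump = 28. G_1 = 27.
G_1 = 27. HB_3(27) = 3^3. Bump = 256. G_2 = 255.
G_2 = 255. HB_4(255) = 3·4^3 + 3·4^2 + 3·4 + 3. Bump = 468. G_3 = 467.

3·4^3 + 3·4^2 + 3·4 + 3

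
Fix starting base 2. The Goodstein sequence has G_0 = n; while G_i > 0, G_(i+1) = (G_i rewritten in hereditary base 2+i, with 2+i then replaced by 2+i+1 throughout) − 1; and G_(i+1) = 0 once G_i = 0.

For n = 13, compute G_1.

108

step 0: 13 = 2^(2 + 1) + 2^2 + 1; sub 3 for 2: 3^(3 + 1) + 3^3 + 1; = 109; G_1 = 109−1 = 108
step 1: 108 = 3^(3 + 1) + 3^3; sub 4 for 3: 4^(4 + 1) + 4^4; = 1280; G_2 = 1280−1 = 1279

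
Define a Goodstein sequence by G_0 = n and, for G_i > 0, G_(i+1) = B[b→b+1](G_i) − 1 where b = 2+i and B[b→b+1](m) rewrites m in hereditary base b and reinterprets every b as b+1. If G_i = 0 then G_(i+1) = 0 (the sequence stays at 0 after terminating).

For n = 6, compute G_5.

base 2: 6 = 2^2 + 2; at 3: 3^3 + 3 = 30; next = 29
base 3: 29 = 3^3 + 2; at 4: 4^4 + 2 = 258; next = 257
base 4: 257 = 4^4 + 1; at 5: 5^5 + 1 = 3126; next = 3125
base 5: 3125 = 5^5; at 6: 6^6 = 46656; next = 46655
base 6: 46655 = 5·6^5 + 5·6^4 + 5·6^3 + 5·6^2 + 5·6 + 5; at 7: 5·7^5 + 5·7^4 + 5·7^3 + 5·7^2 + 5·7 + 5 = 98040; next = 98039
base 7: 98039 = 5·7^5 + 5·7^4 + 5·7^3 + 5·7^2 + 5·7 + 4; at 8: 5·8^5 + 5·8^4 + 5·8^3 + 5·8^2 + 5·8 + 4 = 187244; next = 187243

98039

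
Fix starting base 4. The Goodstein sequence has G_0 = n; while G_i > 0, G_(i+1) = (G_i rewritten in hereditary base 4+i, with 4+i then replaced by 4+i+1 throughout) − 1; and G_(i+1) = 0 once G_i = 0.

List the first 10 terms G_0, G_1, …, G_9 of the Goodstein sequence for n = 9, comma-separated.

i=0: 9 = 2·4 + 1 (b=4); 4→5: 2·5 + 1 = 11; 11−1 = 10
i=1: 10 = 2·5 (b=5); 5→6: 2·6 = 12; 12−1 = 11
i=2: 11 = 6 + 5 (b=6); 6→7: 7 + 5 = 12; 12−1 = 11
i=3: 11 = 7 + 4 (b=7); 7→8: 8 + 4 = 12; 12−1 = 11
i=4: 11 = 8 + 3 (b=8); 8→9: 9 + 3 = 12; 12−1 = 11
i=5: 11 = 9 + 2 (b=9); 9→10: 10 + 2 = 12; 12−1 = 11
i=6: 11 = 10 + 1 (b=10); 10→11: 11 + 1 = 12; 12−1 = 11
i=7: 11 = 11 (b=11); 11→12: 12 = 12; 12−1 = 11
i=8: 11 = 11 (b=12); 12→13: 11 = 11; 11−1 = 10

9, 10, 11, 11, 11, 11, 11, 11, 11, 10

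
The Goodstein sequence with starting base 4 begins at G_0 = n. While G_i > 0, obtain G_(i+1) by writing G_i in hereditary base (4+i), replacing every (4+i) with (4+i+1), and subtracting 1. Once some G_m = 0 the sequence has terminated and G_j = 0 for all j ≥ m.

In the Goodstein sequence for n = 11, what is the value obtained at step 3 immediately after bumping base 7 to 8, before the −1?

16

(0) 11|_4 = 2·4 + 3 ↦ 2·5 + 3|_5 = 13 ⇒ 12
(1) 12|_5 = 2·5 + 2 ↦ 2·6 + 2|_6 = 14 ⇒ 13
(2) 13|_6 = 2·6 + 1 ↦ 2·7 + 1|_7 = 15 ⇒ 14
(3) 14|_7 = 2·7 ↦ 2·8|_8 = 16 ⇒ 15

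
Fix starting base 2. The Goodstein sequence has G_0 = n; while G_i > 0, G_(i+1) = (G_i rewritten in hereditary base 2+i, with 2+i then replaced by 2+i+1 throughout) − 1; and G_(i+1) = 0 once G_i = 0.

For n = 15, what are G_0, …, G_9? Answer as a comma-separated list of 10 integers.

15, 111, 1283, 18752, 326593, 6588344, 150994943, 3524450280, 100077777775, 3138578427934

i=0: 15 = 2^(2 + 1) + 2^2 + 2 + 1 (b=2); 2→3: 3^(3 + 1) + 3^3 + 3 + 1 = 112; 112−1 = 111
i=1: 111 = 3^(3 + 1) + 3^3 + 3 (b=3); 3→4: 4^(4 + 1) + 4^4 + 4 = 1284; 1284−1 = 1283
i=2: 1283 = 4^(4 + 1) + 4^4 + 3 (b=4); 4→5: 5^(5 + 1) + 5^5 + 3 = 18753; 18753−1 = 18752
i=3: 18752 = 5^(5 + 1) + 5^5 + 2 (b=5); 5→6: 6^(6 + 1) + 6^6 + 2 = 326594; 326594−1 = 326593
i=4: 326593 = 6^(6 + 1) + 6^6 + 1 (b=6); 6→7: 7^(7 + 1) + 7^7 + 1 = 6588345; 6588345−1 = 6588344
i=5: 6588344 = 7^(7 + 1) + 7^7 (b=7); 7→8: 8^(8 + 1) + 8^8 = 150994944; 150994944−1 = 150994943
i=6: 150994943 = 8^(8 + 1) + 7·8^7 + 7·8^6 + 7·8^5 + 7·8^4 + 7·8^3 + 7·8^2 + 7·8 + 7 (b=8); 8→9: 9^(9 + 1) + 7·9^7 + 7·9^6 + 7·9^5 + 7·9^4 + 7·9^3 + 7·9^2 + 7·9 + 7 = 3524450281; 3524450281−1 = 3524450280
i=7: 3524450280 = 9^(9 + 1) + 7·9^7 + 7·9^6 + 7·9^5 + 7·9^4 + 7·9^3 + 7·9^2 + 7·9 + 6 (b=9); 9→10: 10^(10 + 1) + 7·10^7 + 7·10^6 + 7·10^5 + 7·10^4 + 7·10^3 + 7·10^2 + 7·10 + 6 = 100077777776; 100077777776−1 = 100077777775
i=8: 100077777775 = 10^(10 + 1) + 7·10^7 + 7·10^6 + 7·10^5 + 7·10^4 + 7·10^3 + 7·10^2 + 7·10 + 5 (b=10); 10→11: 11^(11 + 1) + 7·11^7 + 7·11^6 + 7·11^5 + 7·11^4 + 7·11^3 + 7·11^2 + 7·11 + 5 = 3138578427935; 3138578427935−1 = 3138578427934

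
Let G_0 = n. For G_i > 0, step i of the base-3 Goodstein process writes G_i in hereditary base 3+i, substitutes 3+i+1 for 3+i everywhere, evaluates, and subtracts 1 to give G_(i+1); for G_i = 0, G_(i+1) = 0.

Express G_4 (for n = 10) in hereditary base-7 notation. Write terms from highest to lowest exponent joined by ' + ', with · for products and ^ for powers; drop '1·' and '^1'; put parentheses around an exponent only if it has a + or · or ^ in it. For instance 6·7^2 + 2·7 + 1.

4·7 + 2

G_0 = 10. HB_3(10) = 3^2 + 1. Bump = 17. G_1 = 16.
G_1 = 16. HB_4(16) = 4^2. Bump = 25. G_2 = 24.
G_2 = 24. HB_5(24) = 4·5 + 4. Bump = 28. G_3 = 27.
G_3 = 27. HB_6(27) = 4·6 + 3. Bump = 31. G_4 = 30.
G_4 = 30. HB_7(30) = 4·7 + 2. Bump = 34. G_5 = 33.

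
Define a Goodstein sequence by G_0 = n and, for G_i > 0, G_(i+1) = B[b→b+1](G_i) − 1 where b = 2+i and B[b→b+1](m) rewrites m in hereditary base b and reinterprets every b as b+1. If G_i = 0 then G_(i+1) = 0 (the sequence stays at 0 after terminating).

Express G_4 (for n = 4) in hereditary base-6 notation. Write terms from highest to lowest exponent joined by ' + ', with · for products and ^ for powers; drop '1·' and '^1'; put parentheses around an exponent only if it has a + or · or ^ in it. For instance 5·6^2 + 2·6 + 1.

2·6^2 + 6 + 5

G_0=4  [base 2] 2^2  →[2↦3]→  3^3 = 27  −1 ⇒ G_1=26
G_1=26  [base 3] 2·3^2 + 2·3 + 2  →[3↦4]→  2·4^2 + 2·4 + 2 = 42  −1 ⇒ G_2=41
G_2=41  [base 4] 2·4^2 + 2·4 + 1  →[4↦5]→  2·5^2 + 2·5 + 1 = 61  −1 ⇒ G_3=60
G_3=60  [base 5] 2·5^2 + 2·5  →[5↦6]→  2·6^2 + 2·6 = 84  −1 ⇒ G_4=83
G_4=83  [base 6] 2·6^2 + 6 + 5  →[6↦7]→  2·7^2 + 7 + 5 = 110  −1 ⇒ G_5=109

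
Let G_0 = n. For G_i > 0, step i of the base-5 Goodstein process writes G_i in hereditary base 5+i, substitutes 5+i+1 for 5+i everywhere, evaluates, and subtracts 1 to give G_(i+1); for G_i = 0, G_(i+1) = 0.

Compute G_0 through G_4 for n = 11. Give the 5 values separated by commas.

i=0: 11 = 2·5 + 1 (b=5); 5→6: 2·6 + 1 = 13; 13−1 = 12
i=1: 12 = 2·6 (b=6); 6→7: 2·7 = 14; 14−1 = 13
i=2: 13 = 7 + 6 (b=7); 7→8: 8 + 6 = 14; 14−1 = 13
i=3: 13 = 8 + 5 (b=8); 8→9: 9 + 5 = 14; 14−1 = 13

11, 12, 13, 13, 13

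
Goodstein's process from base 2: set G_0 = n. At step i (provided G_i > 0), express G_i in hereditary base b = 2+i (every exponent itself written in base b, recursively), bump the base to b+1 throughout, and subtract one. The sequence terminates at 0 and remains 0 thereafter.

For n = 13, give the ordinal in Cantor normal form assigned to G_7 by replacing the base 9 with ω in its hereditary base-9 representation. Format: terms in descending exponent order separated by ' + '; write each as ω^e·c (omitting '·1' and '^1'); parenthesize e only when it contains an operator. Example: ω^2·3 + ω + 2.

ω^(ω + 1) + ω^3·3 + ω^2·3 + ω·2 + 6

G_0=13  [base 2] 2^(2 + 1) + 2^2 + 1  →[2↦3]→  3^(3 + 1) + 3^3 + 1 = 109  −1 ⇒ G_1=108
G_1=108  [base 3] 3^(3 + 1) + 3^3  →[3↦4]→  4^(4 + 1) + 4^4 = 1280  −1 ⇒ G_2=1279
G_2=1279  [base 4] 4^(4 + 1) + 3·4^3 + 3·4^2 + 3·4 + 3  →[4↦5]→  5^(5 + 1) + 3·5^3 + 3·5^2 + 3·5 + 3 = 16093  −1 ⇒ G_3=16092
G_3=16092  [base 5] 5^(5 + 1) + 3·5^3 + 3·5^2 + 3·5 + 2  →[5↦6]→  6^(6 + 1) + 3·6^3 + 3·6^2 + 3·6 + 2 = 280712  −1 ⇒ G_4=280711
G_4=280711  [base 6] 6^(6 + 1) + 3·6^3 + 3·6^2 + 3·6 + 1  →[6↦7]→  7^(7 + 1) + 3·7^3 + 3·7^2 + 3·7 + 1 = 5765999  −1 ⇒ G_5=5765998
G_5=5765998  [base 7] 7^(7 + 1) + 3·7^3 + 3·7^2 + 3·7  →[7↦8]→  8^(8 + 1) + 3·8^3 + 3·8^2 + 3·8 = 134219480  −1 ⇒ G_6=134219479
G_6=134219479  [base 8] 8^(8 + 1) + 3·8^3 + 3·8^2 + 2·8 + 7  →[8↦9]→  9^(9 + 1) + 3·9^3 + 3·9^2 + 2·9 + 7 = 3486786856  −1 ⇒ G_7=3486786855
G_7=3486786855  [base 9] 9^(9 + 1) + 3·9^3 + 3·9^2 + 2·9 + 6  →[9↦10]→  10^(10 + 1) + 3·10^3 + 3·10^2 + 2·10 + 6 = 100000003326  −1 ⇒ G_8=100000003325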